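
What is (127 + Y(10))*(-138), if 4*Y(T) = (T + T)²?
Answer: -31326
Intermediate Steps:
Y(T) = T² (Y(T) = (T + T)²/4 = (2*T)²/4 = (4*T²)/4 = T²)
(127 + Y(10))*(-138) = (127 + 10²)*(-138) = (127 + 100)*(-138) = 227*(-138) = -31326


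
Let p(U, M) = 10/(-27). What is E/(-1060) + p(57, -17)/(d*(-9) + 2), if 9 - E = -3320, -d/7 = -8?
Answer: -22555333/7183620 ≈ -3.1398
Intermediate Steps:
d = 56 (d = -7*(-8) = 56)
E = 3329 (E = 9 - 1*(-3320) = 9 + 3320 = 3329)
p(U, M) = -10/27 (p(U, M) = 10*(-1/27) = -10/27)
E/(-1060) + p(57, -17)/(d*(-9) + 2) = 3329/(-1060) - 10/(27*(56*(-9) + 2)) = 3329*(-1/1060) - 10/(27*(-504 + 2)) = -3329/1060 - 10/27/(-502) = -3329/1060 - 10/27*(-1/502) = -3329/1060 + 5/6777 = -22555333/7183620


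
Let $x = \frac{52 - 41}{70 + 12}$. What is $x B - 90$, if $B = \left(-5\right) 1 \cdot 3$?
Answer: $- \frac{7545}{82} \approx -92.012$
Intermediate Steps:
$x = \frac{11}{82} \approx 0.13415$
$B = -15$ ($B = \left(-5\right) 3 = -15$)
$x B - 90 = \frac{11}{82} \left(-15\right) - 90 = - \frac{165}{82} - 90 = - \frac{7545}{82}$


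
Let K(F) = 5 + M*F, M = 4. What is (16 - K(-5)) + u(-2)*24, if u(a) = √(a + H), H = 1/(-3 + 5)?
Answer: 31 + 12*I*√6 ≈ 31.0 + 29.394*I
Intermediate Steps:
H = ½ (H = 1/2 = ½ ≈ 0.50000)
K(F) = 5 + 4*F
u(a) = √(½ + a) (u(a) = √(a + ½) = √(½ + a))
(16 - K(-5)) + u(-2)*24 = (16 - (5 + 4*(-5))) + (√(2 + 4*(-2))/2)*24 = (16 - (5 - 20)) + (√(2 - 8)/2)*24 = (16 - 1*(-15)) + (√(-6)/2)*24 = (16 + 15) + ((I*√6)/2)*24 = 31 + (I*√6/2)*24 = 31 + 12*I*√6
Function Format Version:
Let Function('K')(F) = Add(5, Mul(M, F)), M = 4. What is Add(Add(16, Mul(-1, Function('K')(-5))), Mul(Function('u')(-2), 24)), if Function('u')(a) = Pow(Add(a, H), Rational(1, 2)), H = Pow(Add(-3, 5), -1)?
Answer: Add(31, Mul(12, I, Pow(6, Rational(1, 2)))) ≈ Add(31.000, Mul(29.394, I))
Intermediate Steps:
H = Rational(1, 2) (H = Pow(2, -1) = Rational(1, 2) ≈ 0.50000)
Function('K')(F) = Add(5, Mul(4, F))
Function('u')(a) = Pow(Add(Rational(1, 2), a), Rational(1, 2)) (Function('u')(a) = Pow(Add(a, Rational(1, 2)), Rational(1, 2)) = Pow(Add(Rational(1, 2), a), Rational(1, 2)))
Add(Add(16, Mul(-1, Function('K')(-5))), Mul(Function('u')(-2), 24)) = Add(Add(16, Mul(-1, Add(5, Mul(4, -5)))), Mul(Mul(Rational(1, 2), Pow(Add(2, Mul(4, -2)), Rational(1, 2))), 24)) = Add(Add(16, Mul(-1, Add(5, -20))), Mul(Mul(Rational(1, 2), Pow(Add(2, -8), Rational(1, 2))), 24)) = Add(Add(16, Mul(-1, -15)), Mul(Mul(Rational(1, 2), Pow(-6, Rational(1, 2))), 24)) = Add(Add(16, 15), Mul(Mul(Rational(1, 2), Mul(I, Pow(6, Rational(1, 2)))), 24)) = Add(31, Mul(Mul(Rational(1, 2), I, Pow(6, Rational(1, 2))), 24)) = Add(31, Mul(12, I, Pow(6, Rational(1, 2))))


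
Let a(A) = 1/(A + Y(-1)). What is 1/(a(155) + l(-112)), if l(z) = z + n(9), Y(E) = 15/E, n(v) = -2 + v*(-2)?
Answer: -140/18479 ≈ -0.0075762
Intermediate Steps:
n(v) = -2 - 2*v
l(z) = -20 + z (l(z) = z + (-2 - 2*9) = z + (-2 - 18) = z - 20 = -20 + z)
a(A) = 1/(-15 + A) (a(A) = 1/(A + 15/(-1)) = 1/(A + 15*(-1)) = 1/(A - 15) = 1/(-15 + A))
1/(a(155) + l(-112)) = 1/(1/(-15 + 155) + (-20 - 112)) = 1/(1/140 - 132) = 1/(-18479/140) = -140/18479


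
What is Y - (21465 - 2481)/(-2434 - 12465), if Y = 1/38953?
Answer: 739498651/580360747 ≈ 1.2742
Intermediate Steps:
Y = 1/38953 ≈ 2.5672e-5
Y - (21465 - 2481)/(-2434 - 12465) = 1/38953 - (21465 - 2481)/(-2434 - 12465) = 1/38953 - 18984/(-14899) = 1/38953 - 18984*(-1)/14899 = 1/38953 - 1*(-18984/14899) = 1/38953 + 18984/14899 = 739498651/580360747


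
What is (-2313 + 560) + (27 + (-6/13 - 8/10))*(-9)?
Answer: -129002/65 ≈ -1984.6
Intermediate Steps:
(-2313 + 560) + (27 + (-6/13 - 8/10))*(-9) = -1753 + (27 + (-6*1/13 - 8*⅒))*(-9) = -1753 + (27 + (-6/13 - ⅘))*(-9) = -1753 + (27 - 82/65)*(-9) = -1753 + (1673/65)*(-9) = -1753 - 15057/65 = -129002/65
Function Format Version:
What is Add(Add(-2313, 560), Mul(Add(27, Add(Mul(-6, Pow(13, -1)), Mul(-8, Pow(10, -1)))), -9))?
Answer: Rational(-129002, 65) ≈ -1984.6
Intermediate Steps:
Add(Add(-2313, 560), Mul(Add(27, Add(Mul(-6, Pow(13, -1)), Mul(-8, Pow(10, -1)))), -9)) = Add(-1753, Mul(Add(27, Add(Mul(-6, Rational(1, 13)), Mul(-8, Rational(1, 10)))), -9)) = Add(-1753, Mul(Add(27, Add(Rational(-6, 13), Rational(-4, 5))), -9)) = Add(-1753, Mul(Add(27, Rational(-82, 65)), -9)) = Add(-1753, Mul(Rational(1673, 65), -9)) = Add(-1753, Rational(-15057, 65)) = Rational(-129002, 65)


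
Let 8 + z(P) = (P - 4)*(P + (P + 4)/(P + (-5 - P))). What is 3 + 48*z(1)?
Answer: -381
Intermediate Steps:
z(P) = -8 + (-4 + P)*(-⅘ + 4*P/5) (z(P) = -8 + (P - 4)*(P + (P + 4)/(P + (-5 - P))) = -8 + (-4 + P)*(P + (4 + P)/(-5)) = -8 + (-4 + P)*(P + (4 + P)*(-⅕)) = -8 + (-4 + P)*(P + (-⅘ - P/5)) = -8 + (-4 + P)*(-⅘ + 4*P/5))
3 + 48*z(1) = 3 + 48*(-24/5 - 4*1 + (⅘)*1²) = 3 + 48*(-24/5 - 4 + (⅘)*1) = 3 + 48*(-24/5 - 4 + ⅘) = 3 + 48*(-8) = 3 - 384 = -381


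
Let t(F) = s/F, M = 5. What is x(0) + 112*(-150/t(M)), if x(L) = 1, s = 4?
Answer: -20999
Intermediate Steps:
t(F) = 4/F
x(0) + 112*(-150/t(M)) = 1 + 112*(-150/(4/5)) = 1 + 112*(-150/(4*(⅕))) = 1 + 112*(-150/⅘) = 1 + 112*(-150*5/4) = 1 + 112*(-375/2) = 1 - 21000 = -20999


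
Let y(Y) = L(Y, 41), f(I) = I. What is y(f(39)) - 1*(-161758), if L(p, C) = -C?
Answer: 161717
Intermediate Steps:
y(Y) = -41 (y(Y) = -1*41 = -41)
y(f(39)) - 1*(-161758) = -41 - 1*(-161758) = -41 + 161758 = 161717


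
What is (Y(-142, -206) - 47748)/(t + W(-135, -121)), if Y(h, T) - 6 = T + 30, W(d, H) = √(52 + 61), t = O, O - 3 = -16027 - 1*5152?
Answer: 1014711568/448422863 + 47918*√113/448422863 ≈ 2.2640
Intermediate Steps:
O = -21176 (O = 3 + (-16027 - 1*5152) = 3 + (-16027 - 5152) = 3 - 21179 = -21176)
t = -21176
W(d, H) = √113
Y(h, T) = 36 + T (Y(h, T) = 6 + (T + 30) = 6 + (30 + T) = 36 + T)
(Y(-142, -206) - 47748)/(t + W(-135, -121)) = ((36 - 206) - 47748)/(-21176 + √113) = (-170 - 47748)/(-21176 + √113) = -47918/(-21176 + √113)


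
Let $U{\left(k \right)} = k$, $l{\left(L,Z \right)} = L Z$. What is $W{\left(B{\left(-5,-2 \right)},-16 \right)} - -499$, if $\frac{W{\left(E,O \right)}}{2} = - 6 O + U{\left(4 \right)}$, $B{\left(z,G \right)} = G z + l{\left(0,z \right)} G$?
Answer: $699$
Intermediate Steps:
$B{\left(z,G \right)} = G z$ ($B{\left(z,G \right)} = G z + 0 z G = G z + 0 G = G z + 0 = G z$)
$W{\left(E,O \right)} = 8 - 12 O$ ($W{\left(E,O \right)} = 2 \left(- 6 O + 4\right) = 2 \left(4 - 6 O\right) = 8 - 12 O$)
$W{\left(B{\left(-5,-2 \right)},-16 \right)} - -499 = \left(8 - -192\right) - -499 = \left(8 + 192\right) + 499 = 200 + 499 = 699$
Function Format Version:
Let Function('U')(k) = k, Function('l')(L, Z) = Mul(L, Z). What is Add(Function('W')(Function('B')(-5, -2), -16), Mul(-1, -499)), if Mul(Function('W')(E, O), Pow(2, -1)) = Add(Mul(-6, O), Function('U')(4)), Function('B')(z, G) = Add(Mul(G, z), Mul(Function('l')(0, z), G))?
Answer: 699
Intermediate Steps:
Function('B')(z, G) = Mul(G, z) (Function('B')(z, G) = Add(Mul(G, z), Mul(Mul(0, z), G)) = Add(Mul(G, z), Mul(0, G)) = Add(Mul(G, z), 0) = Mul(G, z))
Function('W')(E, O) = Add(8, Mul(-12, O)) (Function('W')(E, O) = Mul(2, Add(Mul(-6, O), 4)) = Mul(2, Add(4, Mul(-6, O))) = Add(8, Mul(-12, O)))
Add(Function('W')(Function('B')(-5, -2), -16), Mul(-1, -499)) = Add(Add(8, Mul(-12, -16)), Mul(-1, -499)) = Add(Add(8, 192), 499) = Add(200, 499) = 699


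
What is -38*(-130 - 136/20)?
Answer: 25992/5 ≈ 5198.4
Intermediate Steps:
-38*(-130 - 136/20) = -38*(-130 - 136*1/20) = -38*(-130 - 34/5) = -38*(-684/5) = 25992/5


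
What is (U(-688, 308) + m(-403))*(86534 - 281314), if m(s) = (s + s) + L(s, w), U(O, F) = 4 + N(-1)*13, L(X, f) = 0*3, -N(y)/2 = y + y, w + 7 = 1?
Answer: 146085000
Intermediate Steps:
w = -6 (w = -7 + 1 = -6)
N(y) = -4*y (N(y) = -2*(y + y) = -4*y)
L(X, f) = 0
U(O, F) = 56 (U(O, F) = 4 - 4*(-1)*13 = 4 + 4*13 = 4 + 52 = 56)
m(s) = 2*s (m(s) = (s + s) + 0 = 2*s + 0 = 2*s)
(U(-688, 308) + m(-403))*(86534 - 281314) = (56 + 2*(-403))*(86534 - 281314) = (56 - 806)*(-194780) = -750*(-194780) = 146085000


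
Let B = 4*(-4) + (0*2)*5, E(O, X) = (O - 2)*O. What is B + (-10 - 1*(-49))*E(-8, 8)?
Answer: 3104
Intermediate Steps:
E(O, X) = O*(-2 + O) (E(O, X) = (-2 + O)*O = O*(-2 + O))
B = -16 (B = -16 + 0*5 = -16 + 0 = -16)
B + (-10 - 1*(-49))*E(-8, 8) = -16 + (-10 - 1*(-49))*(-8*(-2 - 8)) = -16 + (-10 + 49)*(-8*(-10)) = -16 + 39*80 = -16 + 3120 = 3104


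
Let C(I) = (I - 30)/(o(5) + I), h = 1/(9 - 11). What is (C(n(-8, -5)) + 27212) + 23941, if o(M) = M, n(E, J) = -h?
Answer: 562624/11 ≈ 51148.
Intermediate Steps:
h = -1/2 (h = 1/(-2) = -1/2 ≈ -0.50000)
n(E, J) = 1/2 (n(E, J) = -1*(-1/2) = 1/2)
C(I) = (-30 + I)/(5 + I) (C(I) = (I - 30)/(5 + I) = (-30 + I)/(5 + I))
(C(n(-8, -5)) + 27212) + 23941 = ((-30 + 1/2)/(5 + 1/2) + 27212) + 23941 = (-59/2/(11/2) + 27212) + 23941 = ((2/11)*(-59/2) + 27212) + 23941 = (-59/11 + 27212) + 23941 = 299273/11 + 23941 = 562624/11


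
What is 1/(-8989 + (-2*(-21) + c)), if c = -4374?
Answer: -1/13321 ≈ -7.5069e-5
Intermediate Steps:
1/(-8989 + (-2*(-21) + c)) = 1/(-8989 + (-2*(-21) - 4374)) = 1/(-8989 + (42 - 4374)) = 1/(-8989 - 4332) = 1/(-13321) = -1/13321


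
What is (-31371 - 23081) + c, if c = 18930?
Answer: -35522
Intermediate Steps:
(-31371 - 23081) + c = (-31371 - 23081) + 18930 = -54452 + 18930 = -35522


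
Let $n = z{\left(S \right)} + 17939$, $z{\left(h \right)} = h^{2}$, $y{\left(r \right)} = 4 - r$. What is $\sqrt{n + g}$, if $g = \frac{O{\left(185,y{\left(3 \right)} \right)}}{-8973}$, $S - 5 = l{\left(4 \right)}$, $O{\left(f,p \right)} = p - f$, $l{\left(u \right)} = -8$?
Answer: $\frac{2 \sqrt{40141111309}}{2991} \approx 133.97$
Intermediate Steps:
$S = -3$ ($S = 5 - 8 = -3$)
$g = \frac{184}{8973}$ ($g = \frac{\left(4 - 3\right) - 185}{-8973} = \left(\left(4 - 3\right) - 185\right) \left(- \frac{1}{8973}\right) = \left(1 - 185\right) \left(- \frac{1}{8973}\right) = \left(-184\right) \left(- \frac{1}{8973}\right) = \frac{184}{8973} \approx 0.020506$)
$n = 17948$ ($n = \left(-3\right)^{2} + 17939 = 9 + 17939 = 17948$)
$\sqrt{n + g} = \sqrt{17948 + \frac{184}{8973}} = \sqrt{\frac{161047588}{8973}} = \frac{2 \sqrt{40141111309}}{2991}$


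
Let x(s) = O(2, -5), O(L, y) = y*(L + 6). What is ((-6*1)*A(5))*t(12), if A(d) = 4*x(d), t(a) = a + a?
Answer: 23040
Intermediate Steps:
O(L, y) = y*(6 + L)
x(s) = -40 (x(s) = -5*(6 + 2) = -5*8 = -40)
t(a) = 2*a
A(d) = -160 (A(d) = 4*(-40) = -160)
((-6*1)*A(5))*t(12) = (-6*1*(-160))*(2*12) = -6*(-160)*24 = 960*24 = 23040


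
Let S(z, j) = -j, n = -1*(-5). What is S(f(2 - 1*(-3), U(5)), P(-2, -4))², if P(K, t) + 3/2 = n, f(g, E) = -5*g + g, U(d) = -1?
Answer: 49/4 ≈ 12.250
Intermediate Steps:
f(g, E) = -4*g
n = 5
P(K, t) = 7/2 (P(K, t) = -3/2 + 5 = 7/2)
S(f(2 - 1*(-3), U(5)), P(-2, -4))² = (-1*7/2)² = (-7/2)² = 49/4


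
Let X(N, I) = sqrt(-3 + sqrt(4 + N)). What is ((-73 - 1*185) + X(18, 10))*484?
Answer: -124872 + 484*sqrt(-3 + sqrt(22)) ≈ -1.2424e+5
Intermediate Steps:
((-73 - 1*185) + X(18, 10))*484 = ((-73 - 1*185) + sqrt(-3 + sqrt(4 + 18)))*484 = ((-73 - 185) + sqrt(-3 + sqrt(22)))*484 = (-258 + sqrt(-3 + sqrt(22)))*484 = -124872 + 484*sqrt(-3 + sqrt(22))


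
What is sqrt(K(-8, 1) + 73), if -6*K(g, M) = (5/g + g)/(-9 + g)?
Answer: sqrt(337161)/68 ≈ 8.5390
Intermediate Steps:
K(g, M) = -(g + 5/g)/(6*(-9 + g)) (K(g, M) = -(5/g + g)/(6*(-9 + g)) = -(g + 5/g)/(6*(-9 + g)))
sqrt(K(-8, 1) + 73) = sqrt((1/6)*(-5 - 1*(-8)**2)/(-8*(-9 - 8)) + 73) = sqrt((1/6)*(-1/8)*(-5 - 1*64)/(-17) + 73) = sqrt((1/6)*(-1/8)*(-1/17)*(-5 - 64) + 73) = sqrt((1/6)*(-1/8)*(-1/17)*(-69) + 73) = sqrt(-23/272 + 73) = sqrt(19833/272) = sqrt(337161)/68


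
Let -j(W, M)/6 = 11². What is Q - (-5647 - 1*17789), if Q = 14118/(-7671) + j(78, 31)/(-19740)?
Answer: 197140879737/8412530 ≈ 23434.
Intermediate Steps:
j(W, M) = -726 (j(W, M) = -6*11² = -6*121 = -726)
Q = -15173343/8412530 (Q = 14118/(-7671) - 726/(-19740) = 14118*(-1/7671) - 726*(-1/19740) = -4706/2557 + 121/3290 = -15173343/8412530 ≈ -1.8037)
Q - (-5647 - 1*17789) = -15173343/8412530 - (-5647 - 1*17789) = -15173343/8412530 - (-5647 - 17789) = -15173343/8412530 - 1*(-23436) = -15173343/8412530 + 23436 = 197140879737/8412530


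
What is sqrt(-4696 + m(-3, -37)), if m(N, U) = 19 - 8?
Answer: I*sqrt(4685) ≈ 68.447*I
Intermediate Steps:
m(N, U) = 11
sqrt(-4696 + m(-3, -37)) = sqrt(-4696 + 11) = sqrt(-4685) = I*sqrt(4685)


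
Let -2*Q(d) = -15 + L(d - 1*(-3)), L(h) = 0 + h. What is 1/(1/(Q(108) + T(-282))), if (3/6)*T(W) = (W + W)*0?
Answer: -48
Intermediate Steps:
L(h) = h
T(W) = 0 (T(W) = 2*((W + W)*0) = 2*((2*W)*0) = 2*0 = 0)
Q(d) = 6 - d/2 (Q(d) = -(-15 + (d - 1*(-3)))/2 = -(-15 + (d + 3))/2 = -(-15 + (3 + d))/2 = -(-12 + d)/2 = 6 - d/2)
1/(1/(Q(108) + T(-282))) = 1/(1/((6 - ½*108) + 0)) = 1/(1/((6 - 54) + 0)) = 1/(1/(-48 + 0)) = 1/(1/(-48)) = 1/(-1/48) = -48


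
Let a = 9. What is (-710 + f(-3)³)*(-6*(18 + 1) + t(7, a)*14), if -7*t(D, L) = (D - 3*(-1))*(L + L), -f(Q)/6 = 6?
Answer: 22451484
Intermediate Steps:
f(Q) = -36 (f(Q) = -6*6 = -36)
t(D, L) = -2*L*(3 + D)/7 (t(D, L) = -(D - 3*(-1))*(L + L)/7 = -(D + 3)*2*L/7 = -(3 + D)*2*L/7 = -2*L*(3 + D)/7)
(-710 + f(-3)³)*(-6*(18 + 1) + t(7, a)*14) = (-710 + (-36)³)*(-6*(18 + 1) - 2/7*9*(3 + 7)*14) = (-710 - 46656)*(-6*19 - 2/7*9*10*14) = -47366*(-114 - 180/7*14) = -47366*(-114 - 360) = -47366*(-474) = 22451484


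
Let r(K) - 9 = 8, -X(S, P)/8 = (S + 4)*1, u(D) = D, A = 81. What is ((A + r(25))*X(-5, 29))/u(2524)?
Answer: 196/631 ≈ 0.31062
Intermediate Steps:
X(S, P) = -32 - 8*S (X(S, P) = -8*(S + 4) = -8*(4 + S) = -32 - 8*S)
r(K) = 17 (r(K) = 9 + 8 = 17)
((A + r(25))*X(-5, 29))/u(2524) = ((81 + 17)*(-32 - 8*(-5)))/2524 = (98*(-32 + 40))*(1/2524) = (98*8)*(1/2524) = 784*(1/2524) = 196/631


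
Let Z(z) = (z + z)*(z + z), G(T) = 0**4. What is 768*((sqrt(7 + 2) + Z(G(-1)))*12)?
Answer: 27648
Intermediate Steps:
G(T) = 0
Z(z) = 4*z**2 (Z(z) = (2*z)*(2*z) = 4*z**2)
768*((sqrt(7 + 2) + Z(G(-1)))*12) = 768*((sqrt(7 + 2) + 4*0**2)*12) = 768*((sqrt(9) + 4*0)*12) = 768*((3 + 0)*12) = 768*(3*12) = 768*36 = 27648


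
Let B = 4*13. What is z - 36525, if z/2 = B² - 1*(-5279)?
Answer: -20559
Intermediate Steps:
B = 52
z = 15966 (z = 2*(52² - 1*(-5279)) = 2*(2704 + 5279) = 2*7983 = 15966)
z - 36525 = 15966 - 36525 = -20559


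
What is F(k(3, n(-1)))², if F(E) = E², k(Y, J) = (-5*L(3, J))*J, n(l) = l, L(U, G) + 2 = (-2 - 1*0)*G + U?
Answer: 50625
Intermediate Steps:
L(U, G) = -2 + U - 2*G (L(U, G) = -2 + ((-2 - 1*0)*G + U) = -2 + ((-2 + 0)*G + U) = -2 + (-2*G + U) = -2 + (U - 2*G) = -2 + U - 2*G)
k(Y, J) = J*(-5 + 10*J) (k(Y, J) = (-5*(-2 + 3 - 2*J))*J = (-5*(1 - 2*J))*J = (-5 + 10*J)*J = J*(-5 + 10*J))
F(k(3, n(-1)))² = ((5*(-1)*(-1 + 2*(-1)))²)² = ((5*(-1)*(-1 - 2))²)² = ((5*(-1)*(-3))²)² = (15²)² = 225² = 50625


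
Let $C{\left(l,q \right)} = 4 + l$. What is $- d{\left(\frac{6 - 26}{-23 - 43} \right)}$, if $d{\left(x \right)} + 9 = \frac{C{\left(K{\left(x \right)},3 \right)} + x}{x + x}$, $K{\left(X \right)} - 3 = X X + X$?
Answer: $- \frac{2443}{660} \approx -3.7015$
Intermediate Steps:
$K{\left(X \right)} = 3 + X + X^{2}$ ($K{\left(X \right)} = 3 + \left(X X + X\right) = 3 + \left(X^{2} + X\right) = 3 + \left(X + X^{2}\right) = 3 + X + X^{2}$)
$d{\left(x \right)} = -9 + \frac{7 + x^{2} + 2 x}{2 x}$ ($d{\left(x \right)} = -9 + \frac{\left(4 + \left(3 + x + x^{2}\right)\right) + x}{x + x} = -9 + \frac{\left(7 + x + x^{2}\right) + x}{2 x} = -9 + \left(7 + x^{2} + 2 x\right) \frac{1}{2 x} = -9 + \frac{7 + x^{2} + 2 x}{2 x}$)
$- d{\left(\frac{6 - 26}{-23 - 43} \right)} = - (-8 + \frac{\left(6 - 26\right) \frac{1}{-23 - 43}}{2} + \frac{7}{2 \frac{6 - 26}{-23 - 43}}) = - (-8 + \frac{\left(-20\right) \frac{1}{-66}}{2} + \frac{7}{2 \left(- \frac{20}{-66}\right)}) = - (-8 + \frac{\left(-20\right) \left(- \frac{1}{66}\right)}{2} + \frac{7}{2 \left(\left(-20\right) \left(- \frac{1}{66}\right)\right)}) = - (-8 + \frac{1}{2} \cdot \frac{10}{33} + \frac{7}{2 \cdot \frac{10}{33}}) = - (-8 + \frac{5}{33} + \frac{7}{2} \cdot \frac{33}{10}) = - (-8 + \frac{5}{33} + \frac{231}{20}) = \left(-1\right) \frac{2443}{660} = - \frac{2443}{660}$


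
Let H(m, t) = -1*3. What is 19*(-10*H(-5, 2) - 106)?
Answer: -1444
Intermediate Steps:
H(m, t) = -3
19*(-10*H(-5, 2) - 106) = 19*(-10*(-3) - 106) = 19*(30 - 106) = 19*(-76) = -1444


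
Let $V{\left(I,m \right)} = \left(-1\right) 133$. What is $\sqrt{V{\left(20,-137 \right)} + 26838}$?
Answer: $7 \sqrt{545} \approx 163.42$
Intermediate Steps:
$V{\left(I,m \right)} = -133$
$\sqrt{V{\left(20,-137 \right)} + 26838} = \sqrt{-133 + 26838} = \sqrt{26705} = 7 \sqrt{545}$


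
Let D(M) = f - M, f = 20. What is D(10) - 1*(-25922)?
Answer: 25932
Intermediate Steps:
D(M) = 20 - M
D(10) - 1*(-25922) = (20 - 1*10) - 1*(-25922) = (20 - 10) + 25922 = 10 + 25922 = 25932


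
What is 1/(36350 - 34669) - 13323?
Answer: -22395962/1681 ≈ -13323.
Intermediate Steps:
1/(36350 - 34669) - 13323 = 1/1681 - 13323 = -22395962/1681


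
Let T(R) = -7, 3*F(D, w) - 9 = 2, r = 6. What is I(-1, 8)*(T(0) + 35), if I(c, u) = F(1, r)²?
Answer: 3388/9 ≈ 376.44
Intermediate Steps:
F(D, w) = 11/3 (F(D, w) = 3 + (⅓)*2 = 3 + ⅔ = 11/3)
I(c, u) = 121/9 (I(c, u) = (11/3)² = 121/9)
I(-1, 8)*(T(0) + 35) = 121*(-7 + 35)/9 = (121/9)*28 = 3388/9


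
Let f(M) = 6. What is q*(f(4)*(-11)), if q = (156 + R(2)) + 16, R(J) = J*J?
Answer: -11616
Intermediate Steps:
R(J) = J**2
q = 176 (q = (156 + 2**2) + 16 = (156 + 4) + 16 = 160 + 16 = 176)
q*(f(4)*(-11)) = 176*(6*(-11)) = 176*(-66) = -11616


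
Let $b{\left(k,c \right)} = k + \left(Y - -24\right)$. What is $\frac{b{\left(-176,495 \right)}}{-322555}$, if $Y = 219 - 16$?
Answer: $- \frac{51}{322555} \approx -0.00015811$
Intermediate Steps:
$Y = 203$ ($Y = 219 - 16 = 203$)
$b{\left(k,c \right)} = 227 + k$ ($b{\left(k,c \right)} = k + \left(203 - -24\right) = k + \left(203 + 24\right) = k + 227 = 227 + k$)
$\frac{b{\left(-176,495 \right)}}{-322555} = \frac{227 - 176}{-322555} = 51 \left(- \frac{1}{322555}\right) = - \frac{51}{322555}$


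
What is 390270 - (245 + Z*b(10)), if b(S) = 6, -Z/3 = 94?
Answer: 391717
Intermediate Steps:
Z = -282 (Z = -3*94 = -282)
390270 - (245 + Z*b(10)) = 390270 - (245 - 282*6) = 390270 - (245 - 1692) = 390270 - 1*(-1447) = 390270 + 1447 = 391717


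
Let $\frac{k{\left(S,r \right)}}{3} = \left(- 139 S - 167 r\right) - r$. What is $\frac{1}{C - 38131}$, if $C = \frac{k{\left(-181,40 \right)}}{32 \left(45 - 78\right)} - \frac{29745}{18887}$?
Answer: $- \frac{604384}{23078377907} \approx -2.6188 \cdot 10^{-5}$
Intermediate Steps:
$k{\left(S,r \right)} = - 504 r - 417 S$ ($k{\left(S,r \right)} = 3 \left(\left(- 139 S - 167 r\right) - r\right) = 3 \left(\left(- 167 r - 139 S\right) - r\right) = 3 \left(- 168 r - 139 S\right) = - 504 r - 417 S$)
$C = - \frac{32611603}{604384}$ ($C = \frac{\left(-504\right) 40 - -75477}{32 \left(45 - 78\right)} - \frac{29745}{18887} = \frac{-20160 + 75477}{32 \left(-33\right)} - \frac{29745}{18887} = \frac{55317}{-1056} - \frac{29745}{18887} = 55317 \left(- \frac{1}{1056}\right) - \frac{29745}{18887} = - \frac{18439}{352} - \frac{29745}{18887} = - \frac{32611603}{604384} \approx -53.958$)
$\frac{1}{C - 38131} = \frac{1}{- \frac{32611603}{604384} - 38131} = \frac{1}{- \frac{23078377907}{604384}} = - \frac{604384}{23078377907}$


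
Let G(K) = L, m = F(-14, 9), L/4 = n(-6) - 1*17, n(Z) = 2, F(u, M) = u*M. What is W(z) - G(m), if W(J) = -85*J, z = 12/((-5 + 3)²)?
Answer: -195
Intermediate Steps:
F(u, M) = M*u
L = -60 (L = 4*(2 - 1*17) = 4*(2 - 17) = 4*(-15) = -60)
z = 3 (z = 12/((-2)²) = 12/4 = 12*(¼) = 3)
m = -126 (m = 9*(-14) = -126)
G(K) = -60
W(z) - G(m) = -85*3 - 1*(-60) = -255 + 60 = -195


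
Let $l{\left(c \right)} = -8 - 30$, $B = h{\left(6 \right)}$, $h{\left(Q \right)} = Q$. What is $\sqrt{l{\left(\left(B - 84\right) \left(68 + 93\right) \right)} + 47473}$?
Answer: $\sqrt{47435} \approx 217.8$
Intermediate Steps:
$B = 6$
$l{\left(c \right)} = -38$
$\sqrt{l{\left(\left(B - 84\right) \left(68 + 93\right) \right)} + 47473} = \sqrt{-38 + 47473} = \sqrt{47435}$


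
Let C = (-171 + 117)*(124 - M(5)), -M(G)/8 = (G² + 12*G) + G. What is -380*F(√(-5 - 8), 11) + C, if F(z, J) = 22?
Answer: -53936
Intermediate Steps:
M(G) = -104*G - 8*G² (M(G) = -8*((G² + 12*G) + G) = -8*(G² + 13*G) = -104*G - 8*G²)
C = -45576 (C = (-171 + 117)*(124 - (-8)*5*(13 + 5)) = -54*(124 - (-8)*5*18) = -54*(124 - 1*(-720)) = -54*(124 + 720) = -54*844 = -45576)
-380*F(√(-5 - 8), 11) + C = -380*22 - 45576 = -8360 - 45576 = -53936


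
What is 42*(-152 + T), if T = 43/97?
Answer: -617442/97 ≈ -6365.4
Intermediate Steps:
T = 43/97 (T = 43*(1/97) = 43/97 ≈ 0.44330)
42*(-152 + T) = 42*(-152 + 43/97) = 42*(-14701/97) = -617442/97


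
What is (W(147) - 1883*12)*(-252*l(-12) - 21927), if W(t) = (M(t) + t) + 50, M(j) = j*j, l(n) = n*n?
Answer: 45989850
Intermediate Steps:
l(n) = n²
M(j) = j²
W(t) = 50 + t + t² (W(t) = (t² + t) + 50 = (t + t²) + 50 = 50 + t + t²)
(W(147) - 1883*12)*(-252*l(-12) - 21927) = ((50 + 147 + 147²) - 1883*12)*(-252*(-12)² - 21927) = ((50 + 147 + 21609) - 22596)*(-252*144 - 21927) = (21806 - 22596)*(-36288 - 21927) = -790*(-58215) = 45989850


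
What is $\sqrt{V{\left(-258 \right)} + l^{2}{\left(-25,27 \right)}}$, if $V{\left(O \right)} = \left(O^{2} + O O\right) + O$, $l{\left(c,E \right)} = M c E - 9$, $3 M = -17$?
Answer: $\sqrt{14694726} \approx 3833.4$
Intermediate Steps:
$M = - \frac{17}{3}$ ($M = \frac{1}{3} \left(-17\right) = - \frac{17}{3} \approx -5.6667$)
$l{\left(c,E \right)} = -9 - \frac{17 E c}{3}$ ($l{\left(c,E \right)} = - \frac{17 c}{3} E - 9 = - \frac{17 E c}{3} - 9 = -9 - \frac{17 E c}{3}$)
$V{\left(O \right)} = O + 2 O^{2}$ ($V{\left(O \right)} = \left(O^{2} + O^{2}\right) + O = 2 O^{2} + O = O + 2 O^{2}$)
$\sqrt{V{\left(-258 \right)} + l^{2}{\left(-25,27 \right)}} = \sqrt{- 258 \left(1 + 2 \left(-258\right)\right) + \left(-9 - 153 \left(-25\right)\right)^{2}} = \sqrt{- 258 \left(1 - 516\right) + \left(-9 + 3825\right)^{2}} = \sqrt{\left(-258\right) \left(-515\right) + 3816^{2}} = \sqrt{132870 + 14561856} = \sqrt{14694726}$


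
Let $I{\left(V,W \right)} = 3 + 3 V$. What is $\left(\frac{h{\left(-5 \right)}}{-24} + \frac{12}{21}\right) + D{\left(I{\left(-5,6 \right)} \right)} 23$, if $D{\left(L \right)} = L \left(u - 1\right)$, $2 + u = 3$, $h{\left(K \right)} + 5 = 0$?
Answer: $\frac{131}{168} \approx 0.77976$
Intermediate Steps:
$h{\left(K \right)} = -5$ ($h{\left(K \right)} = -5 + 0 = -5$)
$u = 1$ ($u = -2 + 3 = 1$)
$D{\left(L \right)} = 0$ ($D{\left(L \right)} = L \left(1 - 1\right) = L 0 = 0$)
$\left(\frac{h{\left(-5 \right)}}{-24} + \frac{12}{21}\right) + D{\left(I{\left(-5,6 \right)} \right)} 23 = \left(- \frac{5}{-24} + \frac{12}{21}\right) + 0 \cdot 23 = \left(\left(-5\right) \left(- \frac{1}{24}\right) + 12 \cdot \frac{1}{21}\right) + 0 = \left(\frac{5}{24} + \frac{4}{7}\right) + 0 = \frac{131}{168} + 0 = \frac{131}{168}$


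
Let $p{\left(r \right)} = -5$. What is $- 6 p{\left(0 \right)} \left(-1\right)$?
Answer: $-30$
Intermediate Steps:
$- 6 p{\left(0 \right)} \left(-1\right) = \left(-6\right) \left(-5\right) \left(-1\right) = 30 \left(-1\right) = -30$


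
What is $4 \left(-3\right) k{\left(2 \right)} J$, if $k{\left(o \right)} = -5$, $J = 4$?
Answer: $240$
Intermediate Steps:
$4 \left(-3\right) k{\left(2 \right)} J = 4 \left(-3\right) \left(-5\right) 4 = \left(-12\right) \left(-5\right) 4 = 60 \cdot 4 = 240$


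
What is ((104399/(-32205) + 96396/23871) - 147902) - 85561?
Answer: -59825900147438/256255185 ≈ -2.3346e+5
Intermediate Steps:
((104399/(-32205) + 96396/23871) - 147902) - 85561 = ((104399*(-1/32205) + 96396*(1/23871)) - 147902) - 85561 = ((-104399/32205 + 32132/7957) - 147902) - 85561 = (204108217/256255185 - 147902) - 85561 = -37900450263653/256255185 - 85561 = -59825900147438/256255185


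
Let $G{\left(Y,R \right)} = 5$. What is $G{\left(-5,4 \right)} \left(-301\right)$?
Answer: $-1505$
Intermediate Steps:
$G{\left(-5,4 \right)} \left(-301\right) = 5 \left(-301\right) = -1505$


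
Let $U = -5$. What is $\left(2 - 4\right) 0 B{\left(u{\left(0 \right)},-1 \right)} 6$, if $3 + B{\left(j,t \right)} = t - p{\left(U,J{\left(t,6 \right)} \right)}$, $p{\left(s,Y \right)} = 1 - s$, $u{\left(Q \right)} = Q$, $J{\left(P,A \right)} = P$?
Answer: $0$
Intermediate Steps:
$B{\left(j,t \right)} = -9 + t$ ($B{\left(j,t \right)} = -3 - \left(1 + 5 - t\right) = -3 + \left(t - \left(1 + 5\right)\right) = -3 + \left(t - 6\right) = -3 + \left(-6 + t\right) = -9 + t$)
$\left(2 - 4\right) 0 B{\left(u{\left(0 \right)},-1 \right)} 6 = \left(2 - 4\right) 0 \left(-9 - 1\right) 6 = \left(2 - 4\right) 0 \left(-10\right) 6 = - 2 \cdot 0 \cdot 6 = \left(-2\right) 0 = 0$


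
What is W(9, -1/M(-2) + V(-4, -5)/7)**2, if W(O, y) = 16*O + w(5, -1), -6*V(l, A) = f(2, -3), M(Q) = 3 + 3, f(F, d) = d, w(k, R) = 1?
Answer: 21025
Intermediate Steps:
M(Q) = 6
V(l, A) = 1/2 (V(l, A) = -1/6*(-3) = 1/2)
W(O, y) = 1 + 16*O (W(O, y) = 16*O + 1 = 1 + 16*O)
W(9, -1/M(-2) + V(-4, -5)/7)**2 = (1 + 16*9)**2 = (1 + 144)**2 = 145**2 = 21025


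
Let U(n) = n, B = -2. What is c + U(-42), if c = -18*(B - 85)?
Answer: 1524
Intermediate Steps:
c = 1566 (c = -18*(-2 - 85) = -18*(-87) = 1566)
c + U(-42) = 1566 - 42 = 1524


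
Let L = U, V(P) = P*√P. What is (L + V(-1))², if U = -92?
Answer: (92 + I)² ≈ 8463.0 + 184.0*I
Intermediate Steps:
V(P) = P^(3/2)
L = -92
(L + V(-1))² = (-92 + (-1)^(3/2))² = (-92 - I)²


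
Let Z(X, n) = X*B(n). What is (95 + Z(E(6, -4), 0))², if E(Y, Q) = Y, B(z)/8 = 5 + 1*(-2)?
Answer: 57121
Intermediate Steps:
B(z) = 24 (B(z) = 8*(5 + 1*(-2)) = 8*(5 - 2) = 8*3 = 24)
Z(X, n) = 24*X (Z(X, n) = X*24 = 24*X)
(95 + Z(E(6, -4), 0))² = (95 + 24*6)² = (95 + 144)² = 239² = 57121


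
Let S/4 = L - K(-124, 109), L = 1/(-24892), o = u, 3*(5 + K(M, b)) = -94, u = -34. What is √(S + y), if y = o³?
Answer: I*√278531250531/2667 ≈ 197.89*I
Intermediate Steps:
K(M, b) = -109/3 (K(M, b) = -5 + (⅓)*(-94) = -5 - 94/3 = -109/3)
o = -34
L = -1/24892 ≈ -4.0174e-5
y = -39304 (y = (-34)³ = -39304)
S = 2713225/18669 (S = 4*(-1/24892 - 1*(-109/3)) = 4*(-1/24892 + 109/3) = 4*(2713225/74676) = 2713225/18669 ≈ 145.33)
√(S + y) = √(2713225/18669 - 39304) = √(-731053151/18669) = I*√278531250531/2667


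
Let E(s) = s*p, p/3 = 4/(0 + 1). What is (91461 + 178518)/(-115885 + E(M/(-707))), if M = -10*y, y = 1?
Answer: -190875153/81930575 ≈ -2.3297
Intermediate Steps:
M = -10 (M = -10*1 = -10)
p = 12 (p = 3*(4/(0 + 1)) = 3*(4/1) = 3*(4*1) = 3*4 = 12)
E(s) = 12*s (E(s) = s*12 = 12*s)
(91461 + 178518)/(-115885 + E(M/(-707))) = (91461 + 178518)/(-115885 + 12*(-10/(-707))) = 269979/(-115885 + 12*(-10*(-1/707))) = 269979/(-115885 + 12*(10/707)) = 269979/(-115885 + 120/707) = 269979/(-81930575/707) = 269979*(-707/81930575) = -190875153/81930575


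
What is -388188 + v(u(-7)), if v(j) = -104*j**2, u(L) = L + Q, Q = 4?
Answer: -389124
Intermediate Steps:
u(L) = 4 + L (u(L) = L + 4 = 4 + L)
-388188 + v(u(-7)) = -388188 - 104*(4 - 7)**2 = -388188 - 104*(-3)**2 = -388188 - 104*9 = -388188 - 936 = -389124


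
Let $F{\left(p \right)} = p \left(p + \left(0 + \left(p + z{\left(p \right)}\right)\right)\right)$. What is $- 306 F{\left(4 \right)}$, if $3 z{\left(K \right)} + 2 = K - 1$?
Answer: $-10200$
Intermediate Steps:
$z{\left(K \right)} = -1 + \frac{K}{3}$ ($z{\left(K \right)} = - \frac{2}{3} + \frac{K - 1}{3} = - \frac{2}{3} + \frac{-1 + K}{3} = - \frac{2}{3} + \left(- \frac{1}{3} + \frac{K}{3}\right) = -1 + \frac{K}{3}$)
$F{\left(p \right)} = p \left(-1 + \frac{7 p}{3}\right)$ ($F{\left(p \right)} = p \left(p + \left(0 + \left(p + \left(-1 + \frac{p}{3}\right)\right)\right)\right) = p \left(p + \left(0 + \left(-1 + \frac{4 p}{3}\right)\right)\right) = p \left(p + \left(-1 + \frac{4 p}{3}\right)\right) = p \left(-1 + \frac{7 p}{3}\right)$)
$- 306 F{\left(4 \right)} = - 306 \cdot \frac{1}{3} \cdot 4 \left(-3 + 7 \cdot 4\right) = - 306 \cdot \frac{1}{3} \cdot 4 \left(-3 + 28\right) = - 306 \cdot \frac{1}{3} \cdot 4 \cdot 25 = \left(-306\right) \frac{100}{3} = -10200$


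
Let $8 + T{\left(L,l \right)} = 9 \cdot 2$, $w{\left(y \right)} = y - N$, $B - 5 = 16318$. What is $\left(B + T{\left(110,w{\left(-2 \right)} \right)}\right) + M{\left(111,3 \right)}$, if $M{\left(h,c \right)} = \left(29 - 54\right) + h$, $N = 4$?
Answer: $16419$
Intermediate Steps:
$B = 16323$ ($B = 5 + 16318 = 16323$)
$M{\left(h,c \right)} = -25 + h$
$w{\left(y \right)} = -4 + y$ ($w{\left(y \right)} = y - 4 = -4 + y$)
$T{\left(L,l \right)} = 10$ ($T{\left(L,l \right)} = -8 + 9 \cdot 2 = -8 + 18 = 10$)
$\left(B + T{\left(110,w{\left(-2 \right)} \right)}\right) + M{\left(111,3 \right)} = \left(16323 + 10\right) + \left(-25 + 111\right) = 16333 + 86 = 16419$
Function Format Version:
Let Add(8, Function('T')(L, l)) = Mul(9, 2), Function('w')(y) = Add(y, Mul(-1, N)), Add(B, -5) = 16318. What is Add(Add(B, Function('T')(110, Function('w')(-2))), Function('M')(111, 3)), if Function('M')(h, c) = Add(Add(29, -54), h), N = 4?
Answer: 16419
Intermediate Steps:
B = 16323 (B = Add(5, 16318) = 16323)
Function('M')(h, c) = Add(-25, h)
Function('w')(y) = Add(-4, y) (Function('w')(y) = Add(y, Mul(-1, 4)) = Add(y, -4) = Add(-4, y))
Function('T')(L, l) = 10 (Function('T')(L, l) = Add(-8, Mul(9, 2)) = Add(-8, 18) = 10)
Add(Add(B, Function('T')(110, Function('w')(-2))), Function('M')(111, 3)) = Add(Add(16323, 10), Add(-25, 111)) = Add(16333, 86) = 16419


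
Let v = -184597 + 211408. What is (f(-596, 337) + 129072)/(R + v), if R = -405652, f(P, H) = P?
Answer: -128476/378841 ≈ -0.33913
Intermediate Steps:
v = 26811
(f(-596, 337) + 129072)/(R + v) = (-596 + 129072)/(-405652 + 26811) = 128476/(-378841) = 128476*(-1/378841) = -128476/378841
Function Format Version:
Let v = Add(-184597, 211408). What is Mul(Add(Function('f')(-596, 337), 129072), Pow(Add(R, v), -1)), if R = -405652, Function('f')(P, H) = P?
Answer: Rational(-128476, 378841) ≈ -0.33913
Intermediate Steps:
v = 26811
Mul(Add(Function('f')(-596, 337), 129072), Pow(Add(R, v), -1)) = Mul(Add(-596, 129072), Pow(Add(-405652, 26811), -1)) = Mul(128476, Pow(-378841, -1)) = Mul(128476, Rational(-1, 378841)) = Rational(-128476, 378841)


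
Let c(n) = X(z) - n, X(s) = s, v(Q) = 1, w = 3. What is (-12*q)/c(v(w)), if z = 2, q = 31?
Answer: -372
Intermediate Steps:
c(n) = 2 - n
(-12*q)/c(v(w)) = (-12*31)/(2 - 1*1) = -372/(2 - 1) = -372/1 = -372*1 = -372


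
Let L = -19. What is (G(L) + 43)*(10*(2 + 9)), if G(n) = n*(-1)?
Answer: 6820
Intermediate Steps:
G(n) = -n
(G(L) + 43)*(10*(2 + 9)) = (-1*(-19) + 43)*(10*(2 + 9)) = (19 + 43)*(10*11) = 62*110 = 6820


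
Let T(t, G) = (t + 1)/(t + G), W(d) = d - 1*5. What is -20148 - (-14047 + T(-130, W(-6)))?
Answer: -286790/47 ≈ -6101.9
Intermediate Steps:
W(d) = -5 + d (W(d) = d - 5 = -5 + d)
T(t, G) = (1 + t)/(G + t)
-20148 - (-14047 + T(-130, W(-6))) = -20148 - (-14047 + (1 - 130)/((-5 - 6) - 130)) = -20148 - (-14047 - 129/(-11 - 130)) = -20148 - (-14047 - 129/(-141)) = -20148 - (-14047 - 1/141*(-129)) = -20148 - (-14047 + 43/47) = -20148 - 1*(-660166/47) = -20148 + 660166/47 = -286790/47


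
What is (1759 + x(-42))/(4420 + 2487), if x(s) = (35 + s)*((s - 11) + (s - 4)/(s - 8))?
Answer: 53089/172675 ≈ 0.30745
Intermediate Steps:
x(s) = (35 + s)*(-11 + s + (-4 + s)/(-8 + s)) (x(s) = (35 + s)*((-11 + s) + (-4 + s)/(-8 + s)) = (35 + s)*(-11 + s + (-4 + s)/(-8 + s)))
(1759 + x(-42))/(4420 + 2487) = (1759 + (2940 + (-42)³ - 546*(-42) + 17*(-42)²)/(-8 - 42))/(4420 + 2487) = (1759 + (2940 - 74088 + 22932 + 17*1764)/(-50))/6907 = (1759 - (2940 - 74088 + 22932 + 29988)/50)*(1/6907) = (1759 - 1/50*(-18228))*(1/6907) = (1759 + 9114/25)*(1/6907) = (53089/25)*(1/6907) = 53089/172675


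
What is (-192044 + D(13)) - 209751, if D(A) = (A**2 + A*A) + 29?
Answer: -401428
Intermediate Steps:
D(A) = 29 + 2*A**2 (D(A) = (A**2 + A**2) + 29 = 2*A**2 + 29 = 29 + 2*A**2)
(-192044 + D(13)) - 209751 = (-192044 + (29 + 2*13**2)) - 209751 = (-192044 + (29 + 2*169)) - 209751 = (-192044 + (29 + 338)) - 209751 = (-192044 + 367) - 209751 = -191677 - 209751 = -401428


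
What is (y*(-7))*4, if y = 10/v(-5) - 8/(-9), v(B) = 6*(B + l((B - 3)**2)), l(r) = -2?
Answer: -164/9 ≈ -18.222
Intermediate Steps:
v(B) = -12 + 6*B (v(B) = 6*(B - 2) = 6*(-2 + B) = -12 + 6*B)
y = 41/63 (y = 10/(-12 + 6*(-5)) - 8/(-9) = 10/(-12 - 30) - 8*(-1/9) = 10/(-42) + 8/9 = 10*(-1/42) + 8/9 = -5/21 + 8/9 = 41/63 ≈ 0.65079)
(y*(-7))*4 = ((41/63)*(-7))*4 = -41/9*4 = -164/9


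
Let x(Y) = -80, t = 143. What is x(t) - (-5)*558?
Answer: 2710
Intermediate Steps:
x(t) - (-5)*558 = -80 - (-5)*558 = -80 - 1*(-2790) = -80 + 2790 = 2710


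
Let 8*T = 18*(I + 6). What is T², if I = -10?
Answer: 81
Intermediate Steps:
T = -9 (T = (18*(-10 + 6))/8 = (18*(-4))/8 = (⅛)*(-72) = -9)
T² = (-9)² = 81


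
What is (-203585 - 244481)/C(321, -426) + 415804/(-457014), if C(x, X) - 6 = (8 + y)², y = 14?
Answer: -51244044721/55984215 ≈ -915.33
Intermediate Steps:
C(x, X) = 490 (C(x, X) = 6 + (8 + 14)² = 6 + 22² = 6 + 484 = 490)
(-203585 - 244481)/C(321, -426) + 415804/(-457014) = (-203585 - 244481)/490 + 415804/(-457014) = -448066*1/490 + 415804*(-1/457014) = -224033/245 - 207902/228507 = -51244044721/55984215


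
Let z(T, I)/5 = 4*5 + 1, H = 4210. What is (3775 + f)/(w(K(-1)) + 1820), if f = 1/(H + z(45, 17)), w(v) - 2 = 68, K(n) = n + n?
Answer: 1163509/582525 ≈ 1.9974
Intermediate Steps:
K(n) = 2*n
z(T, I) = 105 (z(T, I) = 5*(4*5 + 1) = 5*(20 + 1) = 5*21 = 105)
w(v) = 70 (w(v) = 2 + 68 = 70)
f = 1/4315 (f = 1/(4210 + 105) = 1/4315 ≈ 0.00023175)
(3775 + f)/(w(K(-1)) + 1820) = (3775 + 1/4315)/(70 + 1820) = (16289126/4315)/1890 = (16289126/4315)*(1/1890) = 1163509/582525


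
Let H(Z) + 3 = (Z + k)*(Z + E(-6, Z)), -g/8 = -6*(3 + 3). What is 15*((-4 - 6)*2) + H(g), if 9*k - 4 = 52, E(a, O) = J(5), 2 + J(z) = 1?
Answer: 757249/9 ≈ 84139.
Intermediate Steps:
J(z) = -1 (J(z) = -2 + 1 = -1)
E(a, O) = -1
g = 288 (g = -(-48)*(3 + 3) = -(-48)*6 = -8*(-36) = 288)
k = 56/9 (k = 4/9 + (1/9)*52 = 4/9 + 52/9 = 56/9 ≈ 6.2222)
H(Z) = -3 + (-1 + Z)*(56/9 + Z) (H(Z) = -3 + (Z + 56/9)*(Z - 1) = -3 + (56/9 + Z)*(-1 + Z) = -3 + (-1 + Z)*(56/9 + Z))
15*((-4 - 6)*2) + H(g) = 15*((-4 - 6)*2) + (-83/9 + 288**2 + (47/9)*288) = 15*(-10*2) + (-83/9 + 82944 + 1504) = 15*(-20) + 759949/9 = -300 + 759949/9 = 757249/9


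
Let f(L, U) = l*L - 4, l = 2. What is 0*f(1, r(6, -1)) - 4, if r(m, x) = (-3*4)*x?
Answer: -4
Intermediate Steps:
r(m, x) = -12*x
f(L, U) = -4 + 2*L (f(L, U) = 2*L - 4 = -4 + 2*L)
0*f(1, r(6, -1)) - 4 = 0*(-4 + 2*1) - 4 = 0*(-4 + 2) - 4 = 0*(-2) - 4 = 0 - 4 = -4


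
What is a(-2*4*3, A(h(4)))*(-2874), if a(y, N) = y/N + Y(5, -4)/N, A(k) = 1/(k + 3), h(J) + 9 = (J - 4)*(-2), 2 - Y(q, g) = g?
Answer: -310392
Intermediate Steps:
Y(q, g) = 2 - g
h(J) = -1 - 2*J (h(J) = -9 + (J - 4)*(-2) = -9 + (-4 + J)*(-2) = -9 + (8 - 2*J) = -1 - 2*J)
A(k) = 1/(3 + k)
a(y, N) = 6/N + y/N (a(y, N) = y/N + (2 - 1*(-4))/N = y/N + (2 + 4)/N = y/N + 6/N = 6/N + y/N)
a(-2*4*3, A(h(4)))*(-2874) = ((6 - 2*4*3)/(1/(3 + (-1 - 2*4))))*(-2874) = ((6 - 8*3)/(1/(3 + (-1 - 8))))*(-2874) = ((6 - 24)/(1/(3 - 9)))*(-2874) = (-18/1/(-6))*(-2874) = (-18/(-⅙))*(-2874) = -6*(-18)*(-2874) = 108*(-2874) = -310392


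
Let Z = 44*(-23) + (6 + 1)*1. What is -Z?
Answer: 1005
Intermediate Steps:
Z = -1005 (Z = -1012 + 7*1 = -1012 + 7 = -1005)
-Z = -1*(-1005) = 1005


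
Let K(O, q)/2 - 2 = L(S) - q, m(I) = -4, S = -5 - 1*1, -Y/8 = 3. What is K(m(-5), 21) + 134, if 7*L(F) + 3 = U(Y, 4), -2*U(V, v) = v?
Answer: 662/7 ≈ 94.571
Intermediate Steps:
Y = -24 (Y = -8*3 = -24)
S = -6 (S = -5 - 1 = -6)
U(V, v) = -v/2
L(F) = -5/7 (L(F) = -3/7 + (-½*4)/7 = -3/7 + (⅐)*(-2) = -3/7 - 2/7 = -5/7)
K(O, q) = 18/7 - 2*q (K(O, q) = 4 + 2*(-5/7 - q) = 4 + (-10/7 - 2*q) = 18/7 - 2*q)
K(m(-5), 21) + 134 = (18/7 - 2*21) + 134 = (18/7 - 42) + 134 = -276/7 + 134 = 662/7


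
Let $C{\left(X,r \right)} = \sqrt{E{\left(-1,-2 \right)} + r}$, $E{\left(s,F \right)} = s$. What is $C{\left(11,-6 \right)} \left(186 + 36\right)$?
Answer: $222 i \sqrt{7} \approx 587.36 i$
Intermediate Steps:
$C{\left(X,r \right)} = \sqrt{-1 + r}$
$C{\left(11,-6 \right)} \left(186 + 36\right) = \sqrt{-1 - 6} \left(186 + 36\right) = \sqrt{-7} \cdot 222 = i \sqrt{7} \cdot 222 = 222 i \sqrt{7}$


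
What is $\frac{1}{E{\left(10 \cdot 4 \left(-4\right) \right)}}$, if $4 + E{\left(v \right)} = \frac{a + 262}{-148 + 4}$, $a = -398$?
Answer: $- \frac{18}{55} \approx -0.32727$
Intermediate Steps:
$E{\left(v \right)} = - \frac{55}{18}$ ($E{\left(v \right)} = -4 + \frac{-398 + 262}{-148 + 4} = -4 - \frac{136}{-144} = -4 - - \frac{17}{18} = -4 + \frac{17}{18} = - \frac{55}{18}$)
$\frac{1}{E{\left(10 \cdot 4 \left(-4\right) \right)}} = \frac{1}{- \frac{55}{18}} = - \frac{18}{55}$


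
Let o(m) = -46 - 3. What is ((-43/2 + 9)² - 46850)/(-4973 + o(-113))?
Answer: 6025/648 ≈ 9.2978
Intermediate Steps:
o(m) = -49
((-43/2 + 9)² - 46850)/(-4973 + o(-113)) = ((-43/2 + 9)² - 46850)/(-4973 - 49) = ((-43*½ + 9)² - 46850)/(-5022) = ((-43/2 + 9)² - 46850)*(-1/5022) = ((-25/2)² - 46850)*(-1/5022) = (625/4 - 46850)*(-1/5022) = -186775/4*(-1/5022) = 6025/648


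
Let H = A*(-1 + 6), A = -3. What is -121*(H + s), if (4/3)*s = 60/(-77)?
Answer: 13200/7 ≈ 1885.7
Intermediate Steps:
s = -45/77 (s = 3*(60/(-77))/4 = 3*(60*(-1/77))/4 = (¾)*(-60/77) = -45/77 ≈ -0.58442)
H = -15 (H = -3*(-1 + 6) = -3*5 = -15)
-121*(H + s) = -121*(-15 - 45/77) = -121*(-1200/77) = 13200/7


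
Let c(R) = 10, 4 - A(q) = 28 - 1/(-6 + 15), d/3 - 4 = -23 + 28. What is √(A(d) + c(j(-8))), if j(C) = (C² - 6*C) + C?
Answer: 5*I*√5/3 ≈ 3.7268*I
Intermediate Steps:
d = 27 (d = 12 + 3*(-23 + 28) = 12 + 3*5 = 12 + 15 = 27)
j(C) = C² - 5*C
A(q) = -215/9 (A(q) = 4 - (28 - 1/(-6 + 15)) = 4 - (28 - 1/9) = 4 - (28 - 1*⅑) = 4 - (28 - ⅑) = 4 - 1*251/9 = 4 - 251/9 = -215/9)
√(A(d) + c(j(-8))) = √(-215/9 + 10) = √(-125/9) = 5*I*√5/3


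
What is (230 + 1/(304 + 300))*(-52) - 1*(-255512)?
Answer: 36776339/151 ≈ 2.4355e+5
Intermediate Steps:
(230 + 1/(304 + 300))*(-52) - 1*(-255512) = (230 + 1/604)*(-52) + 255512 = (138921/604)*(-52) + 255512 = -1805973/151 + 255512 = 36776339/151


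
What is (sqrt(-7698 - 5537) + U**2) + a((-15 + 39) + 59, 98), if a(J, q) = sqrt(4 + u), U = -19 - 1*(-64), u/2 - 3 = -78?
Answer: 2025 + I*sqrt(146) + I*sqrt(13235) ≈ 2025.0 + 127.13*I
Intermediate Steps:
u = -150 (u = 6 + 2*(-78) = 6 - 156 = -150)
U = 45 (U = -19 + 64 = 45)
a(J, q) = I*sqrt(146) (a(J, q) = sqrt(4 - 150) = sqrt(-146) = I*sqrt(146))
(sqrt(-7698 - 5537) + U**2) + a((-15 + 39) + 59, 98) = (sqrt(-7698 - 5537) + 45**2) + I*sqrt(146) = (sqrt(-13235) + 2025) + I*sqrt(146) = (I*sqrt(13235) + 2025) + I*sqrt(146) = (2025 + I*sqrt(13235)) + I*sqrt(146) = 2025 + I*sqrt(146) + I*sqrt(13235)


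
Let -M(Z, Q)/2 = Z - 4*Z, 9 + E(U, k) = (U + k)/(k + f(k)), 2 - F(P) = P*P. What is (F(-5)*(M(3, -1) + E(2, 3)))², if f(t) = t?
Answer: 1841449/36 ≈ 51151.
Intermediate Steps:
F(P) = 2 - P² (F(P) = 2 - P*P = 2 - P²)
E(U, k) = -9 + (U + k)/(2*k) (E(U, k) = -9 + (U + k)/(k + k) = -9 + (U + k)/((2*k)) = -9 + (U + k)*(1/(2*k)) = -9 + (U + k)/(2*k))
M(Z, Q) = 6*Z (M(Z, Q) = -2*(Z - 4*Z) = -(-6)*Z = 6*Z)
(F(-5)*(M(3, -1) + E(2, 3)))² = ((2 - 1*(-5)²)*(6*3 + (½)*(2 - 17*3)/3))² = ((2 - 1*25)*(18 + (½)*(⅓)*(2 - 51)))² = ((2 - 25)*(18 + (½)*(⅓)*(-49)))² = (-23*(18 - 49/6))² = (-23*59/6)² = (-1357/6)² = 1841449/36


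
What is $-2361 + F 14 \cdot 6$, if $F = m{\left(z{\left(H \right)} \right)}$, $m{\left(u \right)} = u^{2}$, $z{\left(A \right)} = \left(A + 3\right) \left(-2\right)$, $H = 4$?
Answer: $14103$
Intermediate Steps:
$z{\left(A \right)} = -6 - 2 A$ ($z{\left(A \right)} = \left(3 + A\right) \left(-2\right) = -6 - 2 A$)
$F = 196$ ($F = \left(-6 - 8\right)^{2} = \left(-14\right)^{2} = 196$)
$-2361 + F 14 \cdot 6 = -2361 + 196 \cdot 14 \cdot 6 = -2361 + 2744 \cdot 6 = -2361 + 16464 = 14103$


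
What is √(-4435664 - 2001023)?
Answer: I*√6436687 ≈ 2537.1*I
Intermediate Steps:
√(-4435664 - 2001023) = √(-6436687) = I*√6436687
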